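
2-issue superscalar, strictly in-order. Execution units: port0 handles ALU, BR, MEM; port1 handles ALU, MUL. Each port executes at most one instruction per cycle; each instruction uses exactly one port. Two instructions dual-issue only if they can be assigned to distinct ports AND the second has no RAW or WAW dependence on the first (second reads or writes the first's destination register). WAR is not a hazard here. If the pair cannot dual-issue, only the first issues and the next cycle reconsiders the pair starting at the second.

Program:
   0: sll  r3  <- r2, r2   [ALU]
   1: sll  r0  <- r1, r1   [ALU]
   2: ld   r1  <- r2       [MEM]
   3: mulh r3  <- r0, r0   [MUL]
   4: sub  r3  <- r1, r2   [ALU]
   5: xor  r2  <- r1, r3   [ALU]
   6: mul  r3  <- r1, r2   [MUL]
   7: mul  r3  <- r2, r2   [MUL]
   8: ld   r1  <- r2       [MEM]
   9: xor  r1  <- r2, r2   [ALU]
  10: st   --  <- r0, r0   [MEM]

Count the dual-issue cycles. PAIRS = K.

t=0 i0,i1:sll.ALU+sll.ALU ; 2-wide
t=1 i2,i3:ld.MEM+mulh.MUL ; 2-wide
t=2 i4:sub.ALU ; RAW r3
t=3 i5:xor.ALU ; RAW r2
t=4 i6:mul.MUL ; no-port MUL/MUL
t=5 i7,i8:mul.MUL+ld.MEM ; 2-wide
t=6 i9,i10:xor.ALU+st.MEM ; 2-wide

PAIRS = 4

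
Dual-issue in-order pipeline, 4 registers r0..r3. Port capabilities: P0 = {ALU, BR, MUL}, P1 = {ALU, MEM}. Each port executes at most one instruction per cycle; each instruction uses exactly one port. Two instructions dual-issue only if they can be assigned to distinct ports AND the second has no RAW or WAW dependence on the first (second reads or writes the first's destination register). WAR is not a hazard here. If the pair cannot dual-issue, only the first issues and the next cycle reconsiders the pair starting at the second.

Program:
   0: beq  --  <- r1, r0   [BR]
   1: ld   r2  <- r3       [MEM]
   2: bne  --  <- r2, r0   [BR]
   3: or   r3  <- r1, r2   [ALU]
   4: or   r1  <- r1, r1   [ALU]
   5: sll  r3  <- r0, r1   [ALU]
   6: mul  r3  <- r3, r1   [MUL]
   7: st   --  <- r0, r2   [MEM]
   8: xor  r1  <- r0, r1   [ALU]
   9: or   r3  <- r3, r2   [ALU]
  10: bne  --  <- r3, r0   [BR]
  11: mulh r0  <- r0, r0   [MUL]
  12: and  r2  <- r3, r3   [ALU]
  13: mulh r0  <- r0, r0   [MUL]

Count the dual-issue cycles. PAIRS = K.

PAIRS = 5

#0 head=0: beq/ld i0/i1 2-wide
#1 head=2: bne/or i2/i3 2-wide
#2 head=4: or i4 RAW r1
#3 head=5: sll i5 RAW+WAW r3
#4 head=6: mul/st i6/i7 2-wide
#5 head=8: xor/or i8/i9 2-wide
#6 head=10: bne i10 no-port BR/MUL
#7 head=11: mulh/and i11/i12 2-wide
#8 head=13: mulh i13 tail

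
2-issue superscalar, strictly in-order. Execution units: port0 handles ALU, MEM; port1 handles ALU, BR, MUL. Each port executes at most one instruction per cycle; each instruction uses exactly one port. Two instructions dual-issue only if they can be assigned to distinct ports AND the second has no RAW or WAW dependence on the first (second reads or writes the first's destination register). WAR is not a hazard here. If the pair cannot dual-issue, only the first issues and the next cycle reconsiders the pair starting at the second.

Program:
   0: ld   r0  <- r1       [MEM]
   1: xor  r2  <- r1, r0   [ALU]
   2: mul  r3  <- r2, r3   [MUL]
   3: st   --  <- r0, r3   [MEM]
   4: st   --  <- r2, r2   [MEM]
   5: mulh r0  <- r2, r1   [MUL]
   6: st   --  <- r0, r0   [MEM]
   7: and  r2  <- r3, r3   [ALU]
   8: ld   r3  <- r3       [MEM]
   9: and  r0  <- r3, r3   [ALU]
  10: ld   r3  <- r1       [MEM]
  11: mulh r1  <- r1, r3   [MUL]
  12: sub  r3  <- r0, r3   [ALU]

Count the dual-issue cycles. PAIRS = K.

PAIRS = 4

t=0 i0:ld.MEM ; RAW r0
t=1 i1:xor.ALU ; RAW r2
t=2 i2:mul.MUL ; RAW r3
t=3 i3:st.MEM ; no-port MEM/MEM
t=4 i4&i5:st.MEM;mulh.MUL ; 2-wide
t=5 i6&i7:st.MEM;and.ALU ; 2-wide
t=6 i8:ld.MEM ; RAW r3
t=7 i9&i10:and.ALU;ld.MEM ; 2-wide
t=8 i11&i12:mulh.MUL;sub.ALU ; 2-wide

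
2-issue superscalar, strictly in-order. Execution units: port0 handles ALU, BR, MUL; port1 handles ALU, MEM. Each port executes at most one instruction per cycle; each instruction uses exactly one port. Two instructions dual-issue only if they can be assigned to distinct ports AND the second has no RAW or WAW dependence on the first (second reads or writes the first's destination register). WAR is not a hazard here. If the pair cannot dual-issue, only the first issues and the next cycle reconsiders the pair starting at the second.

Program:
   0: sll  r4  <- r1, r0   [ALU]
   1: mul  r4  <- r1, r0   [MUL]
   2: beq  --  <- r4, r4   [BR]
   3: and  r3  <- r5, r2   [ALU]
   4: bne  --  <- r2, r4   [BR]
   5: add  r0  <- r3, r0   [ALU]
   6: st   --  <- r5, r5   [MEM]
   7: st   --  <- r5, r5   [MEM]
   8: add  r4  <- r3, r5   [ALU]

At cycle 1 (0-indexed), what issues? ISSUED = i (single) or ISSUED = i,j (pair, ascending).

#0 head=0: sll.ALU i0 WAW r4
#1 head=1: mul.MUL i1 no-port MUL/BR
#2 head=2: beq.BR and.ALU i2&i3 pair
#3 head=4: bne.BR add.ALU i4&i5 pair
#4 head=6: st.MEM i6 no-port MEM/MEM
#5 head=7: st.MEM add.ALU i7&i8 pair

ISSUED = 1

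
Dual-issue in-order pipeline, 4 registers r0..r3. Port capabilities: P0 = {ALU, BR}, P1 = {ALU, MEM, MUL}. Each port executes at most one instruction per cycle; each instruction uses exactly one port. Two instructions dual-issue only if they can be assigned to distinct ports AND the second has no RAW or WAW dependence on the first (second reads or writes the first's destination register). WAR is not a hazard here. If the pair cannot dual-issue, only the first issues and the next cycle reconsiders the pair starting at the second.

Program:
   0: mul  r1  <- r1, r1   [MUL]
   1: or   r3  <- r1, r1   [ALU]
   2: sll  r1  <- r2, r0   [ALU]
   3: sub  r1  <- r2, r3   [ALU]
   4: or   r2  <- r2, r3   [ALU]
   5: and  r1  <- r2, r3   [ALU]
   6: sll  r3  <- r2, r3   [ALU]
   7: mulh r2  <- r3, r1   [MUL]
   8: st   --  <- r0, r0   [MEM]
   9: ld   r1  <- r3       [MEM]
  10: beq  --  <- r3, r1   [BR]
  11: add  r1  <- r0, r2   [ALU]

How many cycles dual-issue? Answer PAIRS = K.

  cy0 -> i0 (mul) RAW r1
  cy1 -> i1/i2 (or;sll) 2-wide
  cy2 -> i3/i4 (sub;or) 2-wide
  cy3 -> i5/i6 (and;sll) 2-wide
  cy4 -> i7 (mulh) no-port MUL/MEM
  cy5 -> i8 (st) no-port MEM/MEM
  cy6 -> i9 (ld) RAW r1
  cy7 -> i10/i11 (beq;add) 2-wide

PAIRS = 4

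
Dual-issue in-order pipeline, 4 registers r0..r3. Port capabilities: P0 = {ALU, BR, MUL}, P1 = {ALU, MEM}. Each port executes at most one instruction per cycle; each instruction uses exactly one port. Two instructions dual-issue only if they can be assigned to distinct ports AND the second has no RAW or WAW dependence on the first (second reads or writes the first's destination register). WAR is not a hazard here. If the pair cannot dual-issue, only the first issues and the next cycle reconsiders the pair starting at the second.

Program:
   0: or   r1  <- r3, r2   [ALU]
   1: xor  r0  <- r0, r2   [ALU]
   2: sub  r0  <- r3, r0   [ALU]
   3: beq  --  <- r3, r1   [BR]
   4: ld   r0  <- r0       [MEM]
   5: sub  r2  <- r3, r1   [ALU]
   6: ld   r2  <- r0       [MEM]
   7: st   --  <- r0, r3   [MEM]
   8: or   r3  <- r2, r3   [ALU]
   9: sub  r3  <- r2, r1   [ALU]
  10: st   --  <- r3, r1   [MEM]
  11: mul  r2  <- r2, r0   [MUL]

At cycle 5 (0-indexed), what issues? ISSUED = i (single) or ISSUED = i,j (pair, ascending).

0. or/xor @i0+i1  | dual
1. sub/beq @i2+i3  | dual
2. ld/sub @i4+i5  | dual
3. ld @i6  | no-port MEM/MEM
4. st/or @i7+i8  | dual
5. sub @i9  | RAW r3
6. st/mul @i10+i11  | dual

ISSUED = 9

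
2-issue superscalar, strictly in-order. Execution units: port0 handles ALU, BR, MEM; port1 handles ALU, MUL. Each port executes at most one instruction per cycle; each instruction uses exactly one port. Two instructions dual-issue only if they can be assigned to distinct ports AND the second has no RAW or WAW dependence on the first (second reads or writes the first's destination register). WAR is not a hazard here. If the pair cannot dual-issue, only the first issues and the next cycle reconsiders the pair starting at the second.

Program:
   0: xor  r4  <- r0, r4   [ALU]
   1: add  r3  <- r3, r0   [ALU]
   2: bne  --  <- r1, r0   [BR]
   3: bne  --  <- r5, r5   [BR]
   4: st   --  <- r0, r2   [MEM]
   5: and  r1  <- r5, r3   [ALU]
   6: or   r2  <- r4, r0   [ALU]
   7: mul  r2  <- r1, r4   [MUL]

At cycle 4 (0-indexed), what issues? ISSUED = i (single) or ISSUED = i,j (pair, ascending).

ISSUED = 6

  cy0 -> i0&i1 (xor.ALU add.ALU) 2-wide
  cy1 -> i2 (bne.BR) no-port BR/BR
  cy2 -> i3 (bne.BR) no-port BR/MEM
  cy3 -> i4&i5 (st.MEM and.ALU) 2-wide
  cy4 -> i6 (or.ALU) WAW r2
  cy5 -> i7 (mul.MUL) tail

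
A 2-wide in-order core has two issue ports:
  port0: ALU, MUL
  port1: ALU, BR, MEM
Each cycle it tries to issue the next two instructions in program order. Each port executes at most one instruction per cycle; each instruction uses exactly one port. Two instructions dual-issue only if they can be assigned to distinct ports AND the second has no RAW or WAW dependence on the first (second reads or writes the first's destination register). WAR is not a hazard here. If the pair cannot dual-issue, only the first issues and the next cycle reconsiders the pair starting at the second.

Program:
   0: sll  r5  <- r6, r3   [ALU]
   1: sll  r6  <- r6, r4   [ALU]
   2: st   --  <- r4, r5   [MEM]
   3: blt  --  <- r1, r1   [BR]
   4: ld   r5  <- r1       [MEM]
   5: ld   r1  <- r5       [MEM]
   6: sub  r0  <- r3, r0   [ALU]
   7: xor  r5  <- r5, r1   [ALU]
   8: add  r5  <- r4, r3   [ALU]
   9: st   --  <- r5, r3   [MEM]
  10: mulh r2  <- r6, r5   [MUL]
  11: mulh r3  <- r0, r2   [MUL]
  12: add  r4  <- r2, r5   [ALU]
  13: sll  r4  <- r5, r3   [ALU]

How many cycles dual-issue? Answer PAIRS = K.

  cy0 -> i0,i1 (sll.ALU/sll.ALU) 2-wide
  cy1 -> i2 (st.MEM) no-port MEM/BR
  cy2 -> i3 (blt.BR) no-port BR/MEM
  cy3 -> i4 (ld.MEM) no-port MEM/MEM
  cy4 -> i5,i6 (ld.MEM/sub.ALU) 2-wide
  cy5 -> i7 (xor.ALU) WAW r5
  cy6 -> i8 (add.ALU) RAW r5
  cy7 -> i9,i10 (st.MEM/mulh.MUL) 2-wide
  cy8 -> i11,i12 (mulh.MUL/add.ALU) 2-wide
  cy9 -> i13 (sll.ALU) tail

PAIRS = 4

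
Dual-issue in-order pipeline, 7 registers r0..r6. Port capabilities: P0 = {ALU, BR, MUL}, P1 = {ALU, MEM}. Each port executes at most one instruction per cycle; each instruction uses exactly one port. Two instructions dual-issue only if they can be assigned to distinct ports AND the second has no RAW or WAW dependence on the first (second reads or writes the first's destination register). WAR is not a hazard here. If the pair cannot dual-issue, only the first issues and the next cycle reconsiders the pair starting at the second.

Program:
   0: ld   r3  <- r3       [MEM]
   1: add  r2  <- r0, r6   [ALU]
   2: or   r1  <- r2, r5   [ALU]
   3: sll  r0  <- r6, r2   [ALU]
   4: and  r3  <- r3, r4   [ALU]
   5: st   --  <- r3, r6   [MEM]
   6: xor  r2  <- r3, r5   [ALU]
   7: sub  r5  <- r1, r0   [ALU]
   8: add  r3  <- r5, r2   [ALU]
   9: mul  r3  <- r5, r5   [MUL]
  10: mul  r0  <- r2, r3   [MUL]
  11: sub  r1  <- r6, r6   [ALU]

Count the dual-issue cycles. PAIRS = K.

PAIRS = 4

c0: i0/i1 ld add  pair
c1: i2/i3 or sll  pair
c2: i4 and  RAW r3
c3: i5/i6 st xor  pair
c4: i7 sub  RAW r5
c5: i8 add  WAW r3
c6: i9 mul  no-port MUL/MUL
c7: i10/i11 mul sub  pair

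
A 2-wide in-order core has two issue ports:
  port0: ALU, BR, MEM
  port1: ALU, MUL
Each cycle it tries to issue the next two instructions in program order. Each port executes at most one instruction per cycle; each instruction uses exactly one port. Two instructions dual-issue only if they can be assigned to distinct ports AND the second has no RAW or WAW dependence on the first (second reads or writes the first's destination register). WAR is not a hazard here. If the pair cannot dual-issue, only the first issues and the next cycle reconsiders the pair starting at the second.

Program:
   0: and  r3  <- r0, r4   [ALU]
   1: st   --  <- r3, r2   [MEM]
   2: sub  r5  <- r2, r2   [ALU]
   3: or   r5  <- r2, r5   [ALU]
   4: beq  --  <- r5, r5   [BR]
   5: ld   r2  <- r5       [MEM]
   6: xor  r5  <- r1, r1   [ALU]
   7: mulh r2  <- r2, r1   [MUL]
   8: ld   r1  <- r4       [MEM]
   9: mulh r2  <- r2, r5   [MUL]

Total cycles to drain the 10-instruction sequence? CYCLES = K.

[0] i0  and  -- RAW r3
[1] i1/i2  st/sub  -- dual
[2] i3  or  -- RAW r5
[3] i4  beq  -- no-port BR/MEM
[4] i5/i6  ld/xor  -- dual
[5] i7/i8  mulh/ld  -- dual
[6] i9  mulh  -- tail

CYCLES = 7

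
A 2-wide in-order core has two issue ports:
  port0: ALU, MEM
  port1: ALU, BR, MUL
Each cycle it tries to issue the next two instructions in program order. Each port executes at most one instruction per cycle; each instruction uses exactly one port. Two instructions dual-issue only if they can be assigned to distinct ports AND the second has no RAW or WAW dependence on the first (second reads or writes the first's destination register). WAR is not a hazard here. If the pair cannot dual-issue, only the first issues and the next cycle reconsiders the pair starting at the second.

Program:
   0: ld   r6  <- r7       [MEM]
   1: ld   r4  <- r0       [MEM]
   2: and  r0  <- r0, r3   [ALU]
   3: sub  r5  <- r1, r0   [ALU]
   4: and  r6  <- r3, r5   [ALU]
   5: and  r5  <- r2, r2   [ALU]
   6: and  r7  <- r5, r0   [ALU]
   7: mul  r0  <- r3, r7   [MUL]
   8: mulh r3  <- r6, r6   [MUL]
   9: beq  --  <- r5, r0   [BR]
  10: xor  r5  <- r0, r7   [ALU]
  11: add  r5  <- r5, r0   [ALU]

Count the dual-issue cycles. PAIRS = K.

PAIRS = 3

0. ld @i0  | no-port MEM/MEM
1. ld and @i1,i2  | 2-wide
2. sub @i3  | RAW r5
3. and and @i4,i5  | 2-wide
4. and @i6  | RAW r7
5. mul @i7  | no-port MUL/MUL
6. mulh @i8  | no-port MUL/BR
7. beq xor @i9,i10  | 2-wide
8. add @i11  | tail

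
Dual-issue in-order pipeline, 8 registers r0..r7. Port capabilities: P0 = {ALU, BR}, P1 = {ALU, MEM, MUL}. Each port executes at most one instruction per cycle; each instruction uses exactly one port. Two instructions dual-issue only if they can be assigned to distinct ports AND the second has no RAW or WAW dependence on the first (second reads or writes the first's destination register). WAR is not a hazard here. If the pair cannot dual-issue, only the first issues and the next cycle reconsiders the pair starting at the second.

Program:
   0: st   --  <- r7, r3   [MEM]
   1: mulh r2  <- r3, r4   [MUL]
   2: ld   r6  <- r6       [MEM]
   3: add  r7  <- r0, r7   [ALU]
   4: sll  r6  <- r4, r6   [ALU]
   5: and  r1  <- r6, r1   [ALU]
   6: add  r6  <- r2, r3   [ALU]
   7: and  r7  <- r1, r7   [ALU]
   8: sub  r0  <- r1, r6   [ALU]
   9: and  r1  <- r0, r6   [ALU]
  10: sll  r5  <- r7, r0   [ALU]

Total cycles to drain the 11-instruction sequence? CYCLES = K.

[0] i0  st.MEM  -- no-port MEM/MUL
[1] i1  mulh.MUL  -- no-port MUL/MEM
[2] i2&i3  ld.MEM;add.ALU  -- 2-wide
[3] i4  sll.ALU  -- RAW r6
[4] i5&i6  and.ALU;add.ALU  -- 2-wide
[5] i7&i8  and.ALU;sub.ALU  -- 2-wide
[6] i9&i10  and.ALU;sll.ALU  -- 2-wide

CYCLES = 7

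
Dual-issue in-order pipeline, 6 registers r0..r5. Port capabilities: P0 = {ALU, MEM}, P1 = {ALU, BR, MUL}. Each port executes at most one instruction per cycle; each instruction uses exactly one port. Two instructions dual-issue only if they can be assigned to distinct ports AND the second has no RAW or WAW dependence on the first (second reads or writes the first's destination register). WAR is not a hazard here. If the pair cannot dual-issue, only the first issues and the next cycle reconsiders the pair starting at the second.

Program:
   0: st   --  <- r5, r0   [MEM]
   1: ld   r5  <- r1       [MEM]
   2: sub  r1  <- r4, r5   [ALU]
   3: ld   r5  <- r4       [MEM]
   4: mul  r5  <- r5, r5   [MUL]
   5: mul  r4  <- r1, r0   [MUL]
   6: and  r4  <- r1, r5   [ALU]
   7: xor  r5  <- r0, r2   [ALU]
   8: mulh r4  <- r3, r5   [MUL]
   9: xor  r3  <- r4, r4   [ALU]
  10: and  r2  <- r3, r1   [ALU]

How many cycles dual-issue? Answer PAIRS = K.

c0: i0 st  no-port MEM/MEM
c1: i1 ld  RAW r5
c2: i2&i3 sub;ld  dual
c3: i4 mul  no-port MUL/MUL
c4: i5 mul  WAW r4
c5: i6&i7 and;xor  dual
c6: i8 mulh  RAW r4
c7: i9 xor  RAW r3
c8: i10 and  tail

PAIRS = 2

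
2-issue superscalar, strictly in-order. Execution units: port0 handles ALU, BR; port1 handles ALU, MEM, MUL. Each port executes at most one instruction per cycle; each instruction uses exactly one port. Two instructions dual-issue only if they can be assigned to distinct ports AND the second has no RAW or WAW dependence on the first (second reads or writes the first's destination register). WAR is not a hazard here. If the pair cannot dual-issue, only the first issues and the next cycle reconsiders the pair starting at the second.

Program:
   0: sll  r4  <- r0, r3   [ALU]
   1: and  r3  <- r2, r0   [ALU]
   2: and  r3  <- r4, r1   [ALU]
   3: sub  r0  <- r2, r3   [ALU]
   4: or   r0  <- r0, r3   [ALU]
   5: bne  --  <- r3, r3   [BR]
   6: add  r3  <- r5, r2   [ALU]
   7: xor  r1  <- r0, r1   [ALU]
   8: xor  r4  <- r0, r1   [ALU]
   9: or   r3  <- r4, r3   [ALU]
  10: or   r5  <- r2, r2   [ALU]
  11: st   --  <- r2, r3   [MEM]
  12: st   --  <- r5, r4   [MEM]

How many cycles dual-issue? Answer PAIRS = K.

PAIRS = 4

t=0 i0+i1:sll.ALU and.ALU ; pair
t=1 i2:and.ALU ; RAW r3
t=2 i3:sub.ALU ; RAW+WAW r0
t=3 i4+i5:or.ALU bne.BR ; pair
t=4 i6+i7:add.ALU xor.ALU ; pair
t=5 i8:xor.ALU ; RAW r4
t=6 i9+i10:or.ALU or.ALU ; pair
t=7 i11:st.MEM ; no-port MEM/MEM
t=8 i12:st.MEM ; tail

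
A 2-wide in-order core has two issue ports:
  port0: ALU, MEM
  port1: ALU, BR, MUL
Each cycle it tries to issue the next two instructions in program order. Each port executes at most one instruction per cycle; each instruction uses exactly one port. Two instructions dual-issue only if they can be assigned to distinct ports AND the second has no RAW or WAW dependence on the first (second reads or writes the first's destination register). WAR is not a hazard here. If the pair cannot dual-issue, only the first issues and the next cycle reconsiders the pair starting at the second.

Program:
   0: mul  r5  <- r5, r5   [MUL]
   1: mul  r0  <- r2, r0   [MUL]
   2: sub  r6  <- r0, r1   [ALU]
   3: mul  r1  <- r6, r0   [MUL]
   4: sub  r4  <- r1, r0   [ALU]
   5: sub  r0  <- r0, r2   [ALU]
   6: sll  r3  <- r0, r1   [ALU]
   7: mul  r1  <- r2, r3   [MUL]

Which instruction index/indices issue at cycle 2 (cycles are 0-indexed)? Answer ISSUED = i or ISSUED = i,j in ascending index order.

  cy0 -> i0 (mul) no-port MUL/MUL
  cy1 -> i1 (mul) RAW r0
  cy2 -> i2 (sub) RAW r6
  cy3 -> i3 (mul) RAW r1
  cy4 -> i4&i5 (sub sub) pair
  cy5 -> i6 (sll) RAW r3
  cy6 -> i7 (mul) tail

ISSUED = 2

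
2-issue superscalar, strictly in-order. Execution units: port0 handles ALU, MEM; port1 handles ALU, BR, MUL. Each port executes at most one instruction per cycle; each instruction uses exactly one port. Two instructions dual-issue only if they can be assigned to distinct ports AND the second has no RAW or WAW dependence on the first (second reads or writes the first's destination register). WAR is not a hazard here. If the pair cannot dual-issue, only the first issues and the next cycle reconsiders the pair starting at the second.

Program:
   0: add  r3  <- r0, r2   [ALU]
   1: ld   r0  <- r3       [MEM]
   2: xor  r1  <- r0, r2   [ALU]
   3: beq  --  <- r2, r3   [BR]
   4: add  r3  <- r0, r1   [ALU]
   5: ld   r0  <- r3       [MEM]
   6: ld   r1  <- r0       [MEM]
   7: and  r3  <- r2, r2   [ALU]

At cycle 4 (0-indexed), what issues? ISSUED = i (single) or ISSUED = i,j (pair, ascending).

0. add.ALU @i0  | RAW r3
1. ld.MEM @i1  | RAW r0
2. xor.ALU;beq.BR @i2,i3  | 2-wide
3. add.ALU @i4  | RAW r3
4. ld.MEM @i5  | no-port MEM/MEM
5. ld.MEM;and.ALU @i6,i7  | 2-wide

ISSUED = 5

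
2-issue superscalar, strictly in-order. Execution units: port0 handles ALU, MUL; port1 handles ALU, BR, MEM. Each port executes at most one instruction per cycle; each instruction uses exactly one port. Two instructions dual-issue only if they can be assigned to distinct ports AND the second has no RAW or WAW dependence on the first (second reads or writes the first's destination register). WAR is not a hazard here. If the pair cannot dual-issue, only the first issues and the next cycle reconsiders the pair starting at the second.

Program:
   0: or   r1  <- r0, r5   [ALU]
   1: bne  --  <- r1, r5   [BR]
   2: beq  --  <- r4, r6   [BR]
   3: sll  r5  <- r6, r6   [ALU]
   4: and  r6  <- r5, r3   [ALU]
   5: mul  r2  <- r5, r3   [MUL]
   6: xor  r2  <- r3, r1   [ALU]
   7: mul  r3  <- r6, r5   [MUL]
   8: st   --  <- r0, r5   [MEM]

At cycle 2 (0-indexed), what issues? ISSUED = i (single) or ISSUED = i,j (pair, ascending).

0. or.ALU @i0  | RAW r1
1. bne.BR @i1  | no-port BR/BR
2. beq.BR sll.ALU @i2/i3  | pair
3. and.ALU mul.MUL @i4/i5  | pair
4. xor.ALU mul.MUL @i6/i7  | pair
5. st.MEM @i8  | tail

ISSUED = 2,3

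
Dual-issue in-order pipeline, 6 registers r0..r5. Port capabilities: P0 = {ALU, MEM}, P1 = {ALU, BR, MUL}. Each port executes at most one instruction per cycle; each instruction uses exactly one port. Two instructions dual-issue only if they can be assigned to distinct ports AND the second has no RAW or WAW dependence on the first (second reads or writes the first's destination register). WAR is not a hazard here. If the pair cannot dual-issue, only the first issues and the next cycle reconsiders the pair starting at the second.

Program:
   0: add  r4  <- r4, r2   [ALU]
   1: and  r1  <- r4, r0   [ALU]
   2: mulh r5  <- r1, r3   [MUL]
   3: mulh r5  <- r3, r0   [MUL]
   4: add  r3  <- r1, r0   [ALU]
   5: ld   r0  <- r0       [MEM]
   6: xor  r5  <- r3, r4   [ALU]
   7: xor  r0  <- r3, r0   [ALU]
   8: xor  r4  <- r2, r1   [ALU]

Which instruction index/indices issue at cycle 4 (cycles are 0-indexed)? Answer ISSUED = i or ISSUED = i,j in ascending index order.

ISSUED = 5,6

#0 head=0: add i0 RAW r4
#1 head=1: and i1 RAW r1
#2 head=2: mulh i2 no-port MUL/MUL
#3 head=3: mulh/add i3&i4 2-wide
#4 head=5: ld/xor i5&i6 2-wide
#5 head=7: xor/xor i7&i8 2-wide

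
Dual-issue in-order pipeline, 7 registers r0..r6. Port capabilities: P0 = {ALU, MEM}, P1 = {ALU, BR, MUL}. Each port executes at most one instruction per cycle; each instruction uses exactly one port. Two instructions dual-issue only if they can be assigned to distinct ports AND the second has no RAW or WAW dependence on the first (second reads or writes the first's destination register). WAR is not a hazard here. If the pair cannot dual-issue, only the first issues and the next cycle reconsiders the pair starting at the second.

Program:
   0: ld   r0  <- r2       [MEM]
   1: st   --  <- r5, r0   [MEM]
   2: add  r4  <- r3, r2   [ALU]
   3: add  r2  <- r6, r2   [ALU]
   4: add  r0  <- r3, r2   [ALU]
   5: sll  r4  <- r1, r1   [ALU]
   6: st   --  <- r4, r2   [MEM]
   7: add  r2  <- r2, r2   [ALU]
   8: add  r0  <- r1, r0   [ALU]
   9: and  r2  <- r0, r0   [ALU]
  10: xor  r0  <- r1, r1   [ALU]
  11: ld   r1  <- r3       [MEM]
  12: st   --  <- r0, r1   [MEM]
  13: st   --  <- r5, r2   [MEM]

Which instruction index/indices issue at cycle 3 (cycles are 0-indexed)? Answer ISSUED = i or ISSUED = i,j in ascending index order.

ISSUED = 4,5

  cy0 -> i0 (ld.MEM) no-port MEM/MEM
  cy1 -> i1+i2 (st.MEM;add.ALU) pair
  cy2 -> i3 (add.ALU) RAW r2
  cy3 -> i4+i5 (add.ALU;sll.ALU) pair
  cy4 -> i6+i7 (st.MEM;add.ALU) pair
  cy5 -> i8 (add.ALU) RAW r0
  cy6 -> i9+i10 (and.ALU;xor.ALU) pair
  cy7 -> i11 (ld.MEM) no-port MEM/MEM
  cy8 -> i12 (st.MEM) no-port MEM/MEM
  cy9 -> i13 (st.MEM) tail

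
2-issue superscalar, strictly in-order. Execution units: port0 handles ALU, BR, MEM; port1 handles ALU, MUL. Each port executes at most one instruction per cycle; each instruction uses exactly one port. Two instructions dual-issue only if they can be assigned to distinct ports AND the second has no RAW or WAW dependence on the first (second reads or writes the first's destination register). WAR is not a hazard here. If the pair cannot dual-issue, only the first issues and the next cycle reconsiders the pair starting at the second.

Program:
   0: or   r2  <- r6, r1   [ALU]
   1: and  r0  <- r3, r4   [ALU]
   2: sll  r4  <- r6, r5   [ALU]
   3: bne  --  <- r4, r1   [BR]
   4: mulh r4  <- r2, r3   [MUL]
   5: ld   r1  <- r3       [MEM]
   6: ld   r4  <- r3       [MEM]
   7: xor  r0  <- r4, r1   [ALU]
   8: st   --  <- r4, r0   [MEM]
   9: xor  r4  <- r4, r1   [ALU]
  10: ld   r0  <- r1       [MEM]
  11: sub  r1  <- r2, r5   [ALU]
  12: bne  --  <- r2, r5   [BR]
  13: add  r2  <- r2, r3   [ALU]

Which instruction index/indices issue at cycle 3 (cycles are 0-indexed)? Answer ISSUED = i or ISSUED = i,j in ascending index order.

0. or/and @i0&i1  | pair
1. sll @i2  | RAW r4
2. bne/mulh @i3&i4  | pair
3. ld @i5  | no-port MEM/MEM
4. ld @i6  | RAW r4
5. xor @i7  | RAW r0
6. st/xor @i8&i9  | pair
7. ld/sub @i10&i11  | pair
8. bne/add @i12&i13  | pair

ISSUED = 5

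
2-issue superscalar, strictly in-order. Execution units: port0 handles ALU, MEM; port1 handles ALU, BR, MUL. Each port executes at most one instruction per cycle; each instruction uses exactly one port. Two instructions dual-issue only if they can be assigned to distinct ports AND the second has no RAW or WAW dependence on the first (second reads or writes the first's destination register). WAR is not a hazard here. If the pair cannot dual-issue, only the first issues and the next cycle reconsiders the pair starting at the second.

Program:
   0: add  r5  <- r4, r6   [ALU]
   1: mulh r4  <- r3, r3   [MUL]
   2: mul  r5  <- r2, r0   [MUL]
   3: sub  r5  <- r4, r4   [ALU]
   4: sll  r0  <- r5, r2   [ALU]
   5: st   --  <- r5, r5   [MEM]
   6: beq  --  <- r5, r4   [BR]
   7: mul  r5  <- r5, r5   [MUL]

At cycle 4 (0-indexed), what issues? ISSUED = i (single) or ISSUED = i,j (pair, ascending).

  cy0 -> i0&i1 (add/mulh) 2-wide
  cy1 -> i2 (mul) WAW r5
  cy2 -> i3 (sub) RAW r5
  cy3 -> i4&i5 (sll/st) 2-wide
  cy4 -> i6 (beq) no-port BR/MUL
  cy5 -> i7 (mul) tail

ISSUED = 6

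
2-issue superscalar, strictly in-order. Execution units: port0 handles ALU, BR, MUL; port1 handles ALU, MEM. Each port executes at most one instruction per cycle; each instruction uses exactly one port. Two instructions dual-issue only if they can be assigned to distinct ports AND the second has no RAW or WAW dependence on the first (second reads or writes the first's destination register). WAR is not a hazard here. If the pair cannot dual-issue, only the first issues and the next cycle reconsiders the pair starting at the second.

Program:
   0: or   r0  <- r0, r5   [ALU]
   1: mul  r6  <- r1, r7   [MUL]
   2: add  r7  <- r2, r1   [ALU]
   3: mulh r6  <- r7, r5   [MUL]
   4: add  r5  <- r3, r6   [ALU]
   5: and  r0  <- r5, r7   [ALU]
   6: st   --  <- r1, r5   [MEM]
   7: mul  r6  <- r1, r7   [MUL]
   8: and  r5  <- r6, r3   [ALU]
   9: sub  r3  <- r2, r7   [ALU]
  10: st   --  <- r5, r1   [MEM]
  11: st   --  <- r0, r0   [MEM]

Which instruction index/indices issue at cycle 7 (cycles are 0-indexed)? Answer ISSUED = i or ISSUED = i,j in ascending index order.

ISSUED = 10

  cy0 -> i0/i1 (or.ALU+mul.MUL) pair
  cy1 -> i2 (add.ALU) RAW r7
  cy2 -> i3 (mulh.MUL) RAW r6
  cy3 -> i4 (add.ALU) RAW r5
  cy4 -> i5/i6 (and.ALU+st.MEM) pair
  cy5 -> i7 (mul.MUL) RAW r6
  cy6 -> i8/i9 (and.ALU+sub.ALU) pair
  cy7 -> i10 (st.MEM) no-port MEM/MEM
  cy8 -> i11 (st.MEM) tail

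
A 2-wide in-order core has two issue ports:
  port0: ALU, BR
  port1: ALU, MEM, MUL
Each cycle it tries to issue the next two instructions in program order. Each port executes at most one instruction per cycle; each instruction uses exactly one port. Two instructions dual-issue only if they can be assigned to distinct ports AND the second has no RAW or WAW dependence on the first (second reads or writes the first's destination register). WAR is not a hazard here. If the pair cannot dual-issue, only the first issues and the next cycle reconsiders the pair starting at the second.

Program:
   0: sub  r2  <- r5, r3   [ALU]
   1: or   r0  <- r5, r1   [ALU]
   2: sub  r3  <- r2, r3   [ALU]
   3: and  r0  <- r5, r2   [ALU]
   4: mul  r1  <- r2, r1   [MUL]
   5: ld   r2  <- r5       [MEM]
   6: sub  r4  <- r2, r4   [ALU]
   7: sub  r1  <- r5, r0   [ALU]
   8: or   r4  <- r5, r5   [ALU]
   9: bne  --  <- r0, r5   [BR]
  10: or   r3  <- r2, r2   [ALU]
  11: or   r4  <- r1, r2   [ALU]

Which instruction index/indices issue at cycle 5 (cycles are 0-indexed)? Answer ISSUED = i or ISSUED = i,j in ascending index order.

t=0 i0,i1:sub or ; 2-wide
t=1 i2,i3:sub and ; 2-wide
t=2 i4:mul ; no-port MUL/MEM
t=3 i5:ld ; RAW r2
t=4 i6,i7:sub sub ; 2-wide
t=5 i8,i9:or bne ; 2-wide
t=6 i10,i11:or or ; 2-wide

ISSUED = 8,9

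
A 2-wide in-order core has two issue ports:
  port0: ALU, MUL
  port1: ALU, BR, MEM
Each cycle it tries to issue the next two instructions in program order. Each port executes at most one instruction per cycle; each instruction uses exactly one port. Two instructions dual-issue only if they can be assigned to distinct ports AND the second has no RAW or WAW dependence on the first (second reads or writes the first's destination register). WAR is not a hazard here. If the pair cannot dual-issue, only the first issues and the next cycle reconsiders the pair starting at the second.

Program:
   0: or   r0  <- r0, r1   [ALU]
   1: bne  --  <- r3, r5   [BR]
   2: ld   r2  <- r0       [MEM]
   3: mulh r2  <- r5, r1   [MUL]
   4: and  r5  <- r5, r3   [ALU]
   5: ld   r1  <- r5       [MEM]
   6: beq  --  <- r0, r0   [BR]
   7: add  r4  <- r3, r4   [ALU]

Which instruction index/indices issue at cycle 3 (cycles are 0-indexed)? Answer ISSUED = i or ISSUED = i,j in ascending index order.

[0] i0,i1  or;bne  -- 2-wide
[1] i2  ld  -- WAW r2
[2] i3,i4  mulh;and  -- 2-wide
[3] i5  ld  -- no-port MEM/BR
[4] i6,i7  beq;add  -- 2-wide

ISSUED = 5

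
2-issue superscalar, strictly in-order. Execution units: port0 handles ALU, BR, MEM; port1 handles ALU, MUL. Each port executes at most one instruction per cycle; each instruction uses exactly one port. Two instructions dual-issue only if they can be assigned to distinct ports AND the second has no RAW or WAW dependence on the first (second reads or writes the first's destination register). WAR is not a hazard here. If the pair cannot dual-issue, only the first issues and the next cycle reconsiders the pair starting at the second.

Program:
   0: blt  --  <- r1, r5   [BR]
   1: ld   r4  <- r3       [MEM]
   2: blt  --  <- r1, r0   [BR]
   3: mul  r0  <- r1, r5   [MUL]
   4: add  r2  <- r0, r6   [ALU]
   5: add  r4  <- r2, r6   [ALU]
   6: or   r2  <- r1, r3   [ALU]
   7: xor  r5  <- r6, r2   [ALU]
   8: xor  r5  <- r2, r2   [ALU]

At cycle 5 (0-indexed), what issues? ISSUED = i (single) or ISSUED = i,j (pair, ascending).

  cy0 -> i0 (blt) no-port BR/MEM
  cy1 -> i1 (ld) no-port MEM/BR
  cy2 -> i2+i3 (blt+mul) dual
  cy3 -> i4 (add) RAW r2
  cy4 -> i5+i6 (add+or) dual
  cy5 -> i7 (xor) WAW r5
  cy6 -> i8 (xor) tail

ISSUED = 7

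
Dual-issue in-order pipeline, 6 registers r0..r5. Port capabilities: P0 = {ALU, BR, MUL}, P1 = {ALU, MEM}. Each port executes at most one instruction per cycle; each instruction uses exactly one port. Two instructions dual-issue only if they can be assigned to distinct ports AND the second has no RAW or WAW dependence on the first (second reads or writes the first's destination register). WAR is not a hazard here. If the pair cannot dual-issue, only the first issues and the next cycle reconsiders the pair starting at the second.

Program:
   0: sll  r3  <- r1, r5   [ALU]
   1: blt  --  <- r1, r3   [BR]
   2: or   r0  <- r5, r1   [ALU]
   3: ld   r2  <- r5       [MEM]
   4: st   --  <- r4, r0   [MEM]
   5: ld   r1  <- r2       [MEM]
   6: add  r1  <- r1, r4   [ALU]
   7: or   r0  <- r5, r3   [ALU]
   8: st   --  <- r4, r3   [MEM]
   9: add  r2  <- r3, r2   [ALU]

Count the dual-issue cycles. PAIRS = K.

c0: i0 sll.ALU  RAW r3
c1: i1,i2 blt.BR+or.ALU  dual
c2: i3 ld.MEM  no-port MEM/MEM
c3: i4 st.MEM  no-port MEM/MEM
c4: i5 ld.MEM  RAW+WAW r1
c5: i6,i7 add.ALU+or.ALU  dual
c6: i8,i9 st.MEM+add.ALU  dual

PAIRS = 3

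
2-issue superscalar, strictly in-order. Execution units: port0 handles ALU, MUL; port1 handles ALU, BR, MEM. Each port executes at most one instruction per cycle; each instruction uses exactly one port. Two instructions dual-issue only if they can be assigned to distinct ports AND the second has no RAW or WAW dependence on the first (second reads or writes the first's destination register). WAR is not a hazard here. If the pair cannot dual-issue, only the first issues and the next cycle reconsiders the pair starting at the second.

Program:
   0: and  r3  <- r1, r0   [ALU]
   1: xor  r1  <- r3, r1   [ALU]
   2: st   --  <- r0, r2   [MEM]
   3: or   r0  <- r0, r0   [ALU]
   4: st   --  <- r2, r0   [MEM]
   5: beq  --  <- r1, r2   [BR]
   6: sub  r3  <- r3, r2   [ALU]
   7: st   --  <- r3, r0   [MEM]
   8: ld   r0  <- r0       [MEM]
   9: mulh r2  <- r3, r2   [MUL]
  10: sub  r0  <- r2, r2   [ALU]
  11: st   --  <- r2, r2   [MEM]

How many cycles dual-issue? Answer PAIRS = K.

PAIRS = 4

[0] i0  and  -- RAW r3
[1] i1,i2  xor+st  -- dual
[2] i3  or  -- RAW r0
[3] i4  st  -- no-port MEM/BR
[4] i5,i6  beq+sub  -- dual
[5] i7  st  -- no-port MEM/MEM
[6] i8,i9  ld+mulh  -- dual
[7] i10,i11  sub+st  -- dual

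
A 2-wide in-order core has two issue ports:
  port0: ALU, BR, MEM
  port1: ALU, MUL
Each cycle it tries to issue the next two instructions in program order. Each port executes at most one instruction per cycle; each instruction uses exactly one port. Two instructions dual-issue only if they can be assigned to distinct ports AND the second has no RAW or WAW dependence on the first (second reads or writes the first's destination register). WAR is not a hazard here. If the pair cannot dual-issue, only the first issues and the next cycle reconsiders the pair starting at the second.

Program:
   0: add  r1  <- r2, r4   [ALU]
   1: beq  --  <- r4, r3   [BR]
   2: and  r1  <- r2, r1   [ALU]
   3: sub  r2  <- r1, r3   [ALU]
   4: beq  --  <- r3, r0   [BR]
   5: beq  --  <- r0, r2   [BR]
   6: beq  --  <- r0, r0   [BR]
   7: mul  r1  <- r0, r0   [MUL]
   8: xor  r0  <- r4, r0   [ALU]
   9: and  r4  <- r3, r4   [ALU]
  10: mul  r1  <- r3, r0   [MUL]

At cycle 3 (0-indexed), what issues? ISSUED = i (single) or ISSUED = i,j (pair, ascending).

ISSUED = 5

0. add beq @i0,i1  | dual
1. and @i2  | RAW r1
2. sub beq @i3,i4  | dual
3. beq @i5  | no-port BR/BR
4. beq mul @i6,i7  | dual
5. xor and @i8,i9  | dual
6. mul @i10  | tail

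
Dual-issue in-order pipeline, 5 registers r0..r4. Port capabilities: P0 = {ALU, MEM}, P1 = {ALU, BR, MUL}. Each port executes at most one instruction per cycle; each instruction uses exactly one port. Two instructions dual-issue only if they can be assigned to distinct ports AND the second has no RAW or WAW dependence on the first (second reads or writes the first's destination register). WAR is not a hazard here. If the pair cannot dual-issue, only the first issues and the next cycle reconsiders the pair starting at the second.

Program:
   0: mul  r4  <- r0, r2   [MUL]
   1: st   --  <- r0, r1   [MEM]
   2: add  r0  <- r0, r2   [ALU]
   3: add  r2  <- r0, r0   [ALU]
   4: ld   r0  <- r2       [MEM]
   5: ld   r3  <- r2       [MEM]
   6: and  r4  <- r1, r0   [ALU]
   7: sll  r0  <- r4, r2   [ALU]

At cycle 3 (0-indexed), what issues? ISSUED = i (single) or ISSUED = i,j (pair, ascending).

  cy0 -> i0,i1 (mul.MUL/st.MEM) dual
  cy1 -> i2 (add.ALU) RAW r0
  cy2 -> i3 (add.ALU) RAW r2
  cy3 -> i4 (ld.MEM) no-port MEM/MEM
  cy4 -> i5,i6 (ld.MEM/and.ALU) dual
  cy5 -> i7 (sll.ALU) tail

ISSUED = 4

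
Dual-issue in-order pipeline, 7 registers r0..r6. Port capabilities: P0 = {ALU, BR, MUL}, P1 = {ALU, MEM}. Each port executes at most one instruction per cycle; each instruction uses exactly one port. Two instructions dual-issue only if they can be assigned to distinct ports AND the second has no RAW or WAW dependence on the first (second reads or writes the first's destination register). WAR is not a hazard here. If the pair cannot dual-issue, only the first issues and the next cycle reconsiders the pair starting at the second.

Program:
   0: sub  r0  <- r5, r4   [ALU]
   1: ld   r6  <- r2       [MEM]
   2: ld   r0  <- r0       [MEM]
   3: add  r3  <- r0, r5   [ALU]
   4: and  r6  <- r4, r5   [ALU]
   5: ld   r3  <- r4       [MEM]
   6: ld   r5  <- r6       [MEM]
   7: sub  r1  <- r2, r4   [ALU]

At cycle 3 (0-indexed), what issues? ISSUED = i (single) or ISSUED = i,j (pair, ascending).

0. sub ld @i0&i1  | pair
1. ld @i2  | RAW r0
2. add and @i3&i4  | pair
3. ld @i5  | no-port MEM/MEM
4. ld sub @i6&i7  | pair

ISSUED = 5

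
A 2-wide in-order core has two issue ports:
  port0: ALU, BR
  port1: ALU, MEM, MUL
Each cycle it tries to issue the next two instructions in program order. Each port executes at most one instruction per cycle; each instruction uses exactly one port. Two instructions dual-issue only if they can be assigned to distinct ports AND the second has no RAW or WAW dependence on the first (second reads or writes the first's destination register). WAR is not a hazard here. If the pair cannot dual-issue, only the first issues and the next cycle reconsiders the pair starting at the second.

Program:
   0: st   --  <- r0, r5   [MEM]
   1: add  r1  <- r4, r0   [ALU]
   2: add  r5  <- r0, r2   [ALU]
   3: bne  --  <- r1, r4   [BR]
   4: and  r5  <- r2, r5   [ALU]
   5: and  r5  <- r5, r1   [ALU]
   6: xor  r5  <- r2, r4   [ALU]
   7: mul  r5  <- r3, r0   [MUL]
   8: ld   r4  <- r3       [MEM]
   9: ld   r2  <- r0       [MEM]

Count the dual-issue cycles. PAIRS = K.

  cy0 -> i0,i1 (st/add) dual
  cy1 -> i2,i3 (add/bne) dual
  cy2 -> i4 (and) RAW+WAW r5
  cy3 -> i5 (and) WAW r5
  cy4 -> i6 (xor) WAW r5
  cy5 -> i7 (mul) no-port MUL/MEM
  cy6 -> i8 (ld) no-port MEM/MEM
  cy7 -> i9 (ld) tail

PAIRS = 2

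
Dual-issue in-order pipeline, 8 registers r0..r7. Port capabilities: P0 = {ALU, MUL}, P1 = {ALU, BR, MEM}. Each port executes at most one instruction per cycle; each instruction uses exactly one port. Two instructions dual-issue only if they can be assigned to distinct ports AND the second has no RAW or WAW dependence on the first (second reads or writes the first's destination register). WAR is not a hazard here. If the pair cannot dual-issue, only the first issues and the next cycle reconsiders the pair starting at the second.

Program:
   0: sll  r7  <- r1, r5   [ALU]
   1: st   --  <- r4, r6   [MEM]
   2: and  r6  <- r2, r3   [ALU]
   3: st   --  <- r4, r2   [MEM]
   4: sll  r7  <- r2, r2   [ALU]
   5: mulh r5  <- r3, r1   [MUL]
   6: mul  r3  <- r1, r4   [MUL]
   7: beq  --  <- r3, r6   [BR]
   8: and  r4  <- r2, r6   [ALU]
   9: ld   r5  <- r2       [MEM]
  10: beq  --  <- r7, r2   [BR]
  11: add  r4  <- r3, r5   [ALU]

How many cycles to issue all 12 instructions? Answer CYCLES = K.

CYCLES = 7

c0: i0+i1 sll.ALU;st.MEM  dual
c1: i2+i3 and.ALU;st.MEM  dual
c2: i4+i5 sll.ALU;mulh.MUL  dual
c3: i6 mul.MUL  RAW r3
c4: i7+i8 beq.BR;and.ALU  dual
c5: i9 ld.MEM  no-port MEM/BR
c6: i10+i11 beq.BR;add.ALU  dual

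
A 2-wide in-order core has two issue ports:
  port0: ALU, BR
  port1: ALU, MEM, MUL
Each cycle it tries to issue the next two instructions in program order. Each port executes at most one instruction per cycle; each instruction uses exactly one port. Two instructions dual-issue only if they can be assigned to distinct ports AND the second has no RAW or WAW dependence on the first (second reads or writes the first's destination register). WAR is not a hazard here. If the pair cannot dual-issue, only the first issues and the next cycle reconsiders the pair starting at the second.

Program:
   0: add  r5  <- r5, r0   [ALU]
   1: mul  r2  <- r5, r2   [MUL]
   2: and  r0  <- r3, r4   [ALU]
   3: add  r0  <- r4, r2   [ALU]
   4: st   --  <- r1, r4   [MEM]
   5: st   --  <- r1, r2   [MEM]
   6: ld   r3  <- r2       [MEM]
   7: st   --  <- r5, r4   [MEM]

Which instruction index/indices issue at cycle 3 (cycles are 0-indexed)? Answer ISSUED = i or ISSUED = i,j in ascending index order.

  cy0 -> i0 (add.ALU) RAW r5
  cy1 -> i1/i2 (mul.MUL/and.ALU) pair
  cy2 -> i3/i4 (add.ALU/st.MEM) pair
  cy3 -> i5 (st.MEM) no-port MEM/MEM
  cy4 -> i6 (ld.MEM) no-port MEM/MEM
  cy5 -> i7 (st.MEM) tail

ISSUED = 5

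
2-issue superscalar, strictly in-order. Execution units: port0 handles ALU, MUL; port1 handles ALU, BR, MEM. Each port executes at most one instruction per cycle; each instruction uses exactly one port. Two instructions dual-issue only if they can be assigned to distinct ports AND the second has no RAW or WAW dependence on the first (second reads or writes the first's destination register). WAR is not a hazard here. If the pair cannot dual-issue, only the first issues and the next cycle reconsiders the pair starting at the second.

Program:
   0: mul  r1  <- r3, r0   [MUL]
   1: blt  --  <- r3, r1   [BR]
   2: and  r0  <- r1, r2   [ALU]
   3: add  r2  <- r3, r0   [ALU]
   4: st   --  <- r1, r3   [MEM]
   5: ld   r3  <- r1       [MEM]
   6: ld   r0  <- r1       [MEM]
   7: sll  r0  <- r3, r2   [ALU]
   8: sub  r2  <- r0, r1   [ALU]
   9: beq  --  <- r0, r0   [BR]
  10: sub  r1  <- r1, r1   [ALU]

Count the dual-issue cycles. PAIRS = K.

PAIRS = 3

#0 head=0: mul.MUL i0 RAW r1
#1 head=1: blt.BR;and.ALU i1/i2 dual
#2 head=3: add.ALU;st.MEM i3/i4 dual
#3 head=5: ld.MEM i5 no-port MEM/MEM
#4 head=6: ld.MEM i6 WAW r0
#5 head=7: sll.ALU i7 RAW r0
#6 head=8: sub.ALU;beq.BR i8/i9 dual
#7 head=10: sub.ALU i10 tail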